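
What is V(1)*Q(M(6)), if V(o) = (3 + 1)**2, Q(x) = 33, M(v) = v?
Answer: 528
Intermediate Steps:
V(o) = 16 (V(o) = 4**2 = 16)
V(1)*Q(M(6)) = 16*33 = 528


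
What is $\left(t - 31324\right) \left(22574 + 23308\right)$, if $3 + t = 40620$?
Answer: $426381426$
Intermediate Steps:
$t = 40617$ ($t = -3 + 40620 = 40617$)
$\left(t - 31324\right) \left(22574 + 23308\right) = \left(40617 - 31324\right) \left(22574 + 23308\right) = 9293 \cdot 45882 = 426381426$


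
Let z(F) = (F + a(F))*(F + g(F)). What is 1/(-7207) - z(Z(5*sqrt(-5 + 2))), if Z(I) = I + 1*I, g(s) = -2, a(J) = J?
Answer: 4324199/7207 + 40*I*sqrt(3) ≈ 600.0 + 69.282*I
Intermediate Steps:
Z(I) = 2*I (Z(I) = I + I = 2*I)
z(F) = 2*F*(-2 + F) (z(F) = (F + F)*(F - 2) = (2*F)*(-2 + F) = 2*F*(-2 + F))
1/(-7207) - z(Z(5*sqrt(-5 + 2))) = 1/(-7207) - 2*2*(5*sqrt(-5 + 2))*(-2 + 2*(5*sqrt(-5 + 2))) = -1/7207 - 2*2*(5*sqrt(-3))*(-2 + 2*(5*sqrt(-3))) = -1/7207 - 2*2*(5*(I*sqrt(3)))*(-2 + 2*(5*(I*sqrt(3)))) = -1/7207 - 2*2*(5*I*sqrt(3))*(-2 + 2*(5*I*sqrt(3))) = -1/7207 - 2*10*I*sqrt(3)*(-2 + 10*I*sqrt(3)) = -1/7207 - 20*I*sqrt(3)*(-2 + 10*I*sqrt(3))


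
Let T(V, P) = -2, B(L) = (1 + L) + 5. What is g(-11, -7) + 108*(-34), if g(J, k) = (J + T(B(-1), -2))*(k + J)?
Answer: -3438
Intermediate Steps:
B(L) = 6 + L
g(J, k) = (-2 + J)*(J + k) (g(J, k) = (J - 2)*(k + J) = (-2 + J)*(J + k))
g(-11, -7) + 108*(-34) = ((-11)**2 - 2*(-11) - 2*(-7) - 11*(-7)) + 108*(-34) = (121 + 22 + 14 + 77) - 3672 = 234 - 3672 = -3438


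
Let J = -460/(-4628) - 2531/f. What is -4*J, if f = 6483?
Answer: 8731288/7500831 ≈ 1.1640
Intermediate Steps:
J = -2182822/7500831 (J = -460/(-4628) - 2531/6483 = -460*(-1/4628) - 2531*1/6483 = 115/1157 - 2531/6483 = -2182822/7500831 ≈ -0.29101)
-4*J = -4*(-2182822/7500831) = 8731288/7500831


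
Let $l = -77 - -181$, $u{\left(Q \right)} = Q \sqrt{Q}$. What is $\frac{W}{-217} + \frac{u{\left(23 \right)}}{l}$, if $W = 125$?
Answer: $- \frac{125}{217} + \frac{23 \sqrt{23}}{104} \approx 0.48458$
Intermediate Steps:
$u{\left(Q \right)} = Q^{\frac{3}{2}}$
$l = 104$ ($l = -77 + 181 = 104$)
$\frac{W}{-217} + \frac{u{\left(23 \right)}}{l} = \frac{125}{-217} + \frac{23^{\frac{3}{2}}}{104} = 125 \left(- \frac{1}{217}\right) + 23 \sqrt{23} \cdot \frac{1}{104} = - \frac{125}{217} + \frac{23 \sqrt{23}}{104}$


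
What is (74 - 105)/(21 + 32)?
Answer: -31/53 ≈ -0.58491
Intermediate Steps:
(74 - 105)/(21 + 32) = -31/53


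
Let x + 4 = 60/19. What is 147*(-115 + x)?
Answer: -323547/19 ≈ -17029.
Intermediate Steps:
x = -16/19 (x = -4 + 60/19 = -16/19 ≈ -0.84210)
147*(-115 + x) = 147*(-115 - 16/19) = 147*(-2201/19) = -323547/19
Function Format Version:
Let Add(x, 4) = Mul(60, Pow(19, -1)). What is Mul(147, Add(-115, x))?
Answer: Rational(-323547, 19) ≈ -17029.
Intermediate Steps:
x = Rational(-16, 19) (x = Add(-4, Mul(60, Pow(19, -1))) = Add(-4, Mul(60, Rational(1, 19))) = Add(-4, Rational(60, 19)) = Rational(-16, 19) ≈ -0.84210)
Mul(147, Add(-115, x)) = Mul(147, Add(-115, Rational(-16, 19))) = Mul(147, Rational(-2201, 19)) = Rational(-323547, 19)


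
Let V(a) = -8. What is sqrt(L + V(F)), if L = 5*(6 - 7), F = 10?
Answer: I*sqrt(13) ≈ 3.6056*I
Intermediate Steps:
L = -5 (L = 5*(-1) = -5)
sqrt(L + V(F)) = sqrt(-5 - 8) = sqrt(-13) = I*sqrt(13)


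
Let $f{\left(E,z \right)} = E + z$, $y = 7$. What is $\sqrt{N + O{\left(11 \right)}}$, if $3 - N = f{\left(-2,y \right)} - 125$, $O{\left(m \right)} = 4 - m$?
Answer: $2 \sqrt{29} \approx 10.77$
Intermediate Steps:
$N = 123$ ($N = 3 - \left(\left(-2 + 7\right) - 125\right) = 3 - \left(5 - 125\right) = 3 - -120 = 3 + 120 = 123$)
$\sqrt{N + O{\left(11 \right)}} = \sqrt{123 + \left(4 - 11\right)} = \sqrt{123 - 7} = \sqrt{116} = 2 \sqrt{29}$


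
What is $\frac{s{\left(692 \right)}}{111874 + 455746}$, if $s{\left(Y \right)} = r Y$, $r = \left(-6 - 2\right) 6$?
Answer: $- \frac{8304}{141905} \approx -0.058518$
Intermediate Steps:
$r = -48$ ($r = \left(-8\right) 6 = -48$)
$s{\left(Y \right)} = - 48 Y$
$\frac{s{\left(692 \right)}}{111874 + 455746} = \frac{\left(-48\right) 692}{111874 + 455746} = - \frac{33216}{567620} = \left(-33216\right) \frac{1}{567620} = - \frac{8304}{141905}$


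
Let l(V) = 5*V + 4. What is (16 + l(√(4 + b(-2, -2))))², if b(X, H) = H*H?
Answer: 600 + 400*√2 ≈ 1165.7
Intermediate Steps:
b(X, H) = H²
l(V) = 4 + 5*V
(16 + l(√(4 + b(-2, -2))))² = (16 + (4 + 5*√(4 + (-2)²)))² = (16 + (4 + 5*√(4 + 4)))² = (16 + (4 + 5*√8))² = (16 + (4 + 5*(2*√2)))² = (16 + (4 + 10*√2))² = (20 + 10*√2)²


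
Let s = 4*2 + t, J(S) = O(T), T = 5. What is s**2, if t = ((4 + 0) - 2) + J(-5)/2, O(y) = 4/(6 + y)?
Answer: 12544/121 ≈ 103.67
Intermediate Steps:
J(S) = 4/11 (J(S) = 4/(6 + 5) = 4/11)
t = 24/11 (t = ((4 + 0) - 2) + (4/11)/2 = (4 - 2) + (4/11)*(1/2) = 2 + 2/11 = 24/11 ≈ 2.1818)
s = 112/11 (s = 4*2 + 24/11 = 8 + 24/11 = 112/11 ≈ 10.182)
s**2 = (112/11)**2 = 12544/121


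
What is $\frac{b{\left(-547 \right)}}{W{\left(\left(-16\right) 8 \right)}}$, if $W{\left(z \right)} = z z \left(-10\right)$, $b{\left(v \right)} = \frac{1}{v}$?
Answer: $\frac{1}{89620480} \approx 1.1158 \cdot 10^{-8}$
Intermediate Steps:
$W{\left(z \right)} = - 10 z^{2}$ ($W{\left(z \right)} = z^{2} \left(-10\right) = - 10 z^{2}$)
$\frac{b{\left(-547 \right)}}{W{\left(\left(-16\right) 8 \right)}} = \frac{1}{\left(-547\right) \left(- 10 \left(\left(-16\right) 8\right)^{2}\right)} = - \frac{1}{547 \left(- 10 \left(-128\right)^{2}\right)} = - \frac{1}{547 \left(\left(-10\right) 16384\right)} = - \frac{1}{547 \left(-163840\right)} = \left(- \frac{1}{547}\right) \left(- \frac{1}{163840}\right) = \frac{1}{89620480}$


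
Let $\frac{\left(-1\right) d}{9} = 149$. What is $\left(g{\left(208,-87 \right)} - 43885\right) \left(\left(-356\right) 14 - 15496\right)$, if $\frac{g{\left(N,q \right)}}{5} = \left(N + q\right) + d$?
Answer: $1023692800$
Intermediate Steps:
$d = -1341$ ($d = \left(-9\right) 149 = -1341$)
$g{\left(N,q \right)} = -6705 + 5 N + 5 q$ ($g{\left(N,q \right)} = 5 \left(\left(N + q\right) - 1341\right) = 5 \left(-1341 + N + q\right) = -6705 + 5 N + 5 q$)
$\left(g{\left(208,-87 \right)} - 43885\right) \left(\left(-356\right) 14 - 15496\right) = \left(\left(-6705 + 5 \cdot 208 + 5 \left(-87\right)\right) - 43885\right) \left(\left(-356\right) 14 - 15496\right) = \left(\left(-6705 + 1040 - 435\right) - 43885\right) \left(-4984 - 15496\right) = \left(-6100 - 43885\right) \left(-20480\right) = \left(-49985\right) \left(-20480\right) = 1023692800$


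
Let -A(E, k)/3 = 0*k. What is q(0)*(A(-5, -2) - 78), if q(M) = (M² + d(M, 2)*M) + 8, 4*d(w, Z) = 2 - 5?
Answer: -624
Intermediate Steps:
d(w, Z) = -¾ (d(w, Z) = (2 - 5)/4 = (¼)*(-3) = -¾)
A(E, k) = 0 (A(E, k) = -0*k = -3*0 = 0)
q(M) = 8 + M² - 3*M/4 (q(M) = (M² - 3*M/4) + 8 = 8 + M² - 3*M/4)
q(0)*(A(-5, -2) - 78) = (8 + 0² - ¾*0)*(0 - 78) = (8 + 0 + 0)*(-78) = 8*(-78) = -624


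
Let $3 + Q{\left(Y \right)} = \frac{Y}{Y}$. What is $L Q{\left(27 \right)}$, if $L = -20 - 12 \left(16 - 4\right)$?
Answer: $328$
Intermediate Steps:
$Q{\left(Y \right)} = -2$ ($Q{\left(Y \right)} = -3 + \frac{Y}{Y} = -3 + 1 = -2$)
$L = -164$ ($L = -20 - 144 = -164$)
$L Q{\left(27 \right)} = \left(-164\right) \left(-2\right) = 328$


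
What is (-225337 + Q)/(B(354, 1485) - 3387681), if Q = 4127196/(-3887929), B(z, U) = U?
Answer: 876098384269/13165289628084 ≈ 0.066546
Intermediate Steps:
Q = -4127196/3887929 (Q = 4127196*(-1/3887929) = -4127196/3887929 ≈ -1.0615)
(-225337 + Q)/(B(354, 1485) - 3387681) = (-225337 - 4127196/3887929)/(1485 - 3387681) = -876098384269/3887929/(-3386196) = -876098384269/3887929*(-1/3386196) = 876098384269/13165289628084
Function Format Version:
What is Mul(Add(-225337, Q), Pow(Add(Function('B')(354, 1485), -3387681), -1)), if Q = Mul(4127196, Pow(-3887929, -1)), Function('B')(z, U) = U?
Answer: Rational(876098384269, 13165289628084) ≈ 0.066546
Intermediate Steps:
Q = Rational(-4127196, 3887929) (Q = Mul(4127196, Rational(-1, 3887929)) = Rational(-4127196, 3887929) ≈ -1.0615)
Mul(Add(-225337, Q), Pow(Add(Function('B')(354, 1485), -3387681), -1)) = Mul(Add(-225337, Rational(-4127196, 3887929)), Pow(Add(1485, -3387681), -1)) = Mul(Rational(-876098384269, 3887929), Pow(-3386196, -1)) = Mul(Rational(-876098384269, 3887929), Rational(-1, 3386196)) = Rational(876098384269, 13165289628084)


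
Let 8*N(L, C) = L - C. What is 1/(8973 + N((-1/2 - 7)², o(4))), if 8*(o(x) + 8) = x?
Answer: 32/287391 ≈ 0.00011135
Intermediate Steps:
o(x) = -8 + x/8
N(L, C) = -C/8 + L/8 (N(L, C) = (L - C)/8 = -C/8 + L/8)
1/(8973 + N((-1/2 - 7)², o(4))) = 1/(8973 + (-(-8 + (⅛)*4)/8 + (-1/2 - 7)²/8)) = 1/(8973 + (-(-8 + ½)/8 + (-1*½ - 7)²/8)) = 1/(8973 + (-⅛*(-15/2) + (-½ - 7)²/8)) = 1/(8973 + (15/16 + (-15/2)²/8)) = 1/(8973 + (15/16 + (⅛)*(225/4))) = 1/(8973 + (15/16 + 225/32)) = 1/(8973 + 255/32) = 1/(287391/32) = 32/287391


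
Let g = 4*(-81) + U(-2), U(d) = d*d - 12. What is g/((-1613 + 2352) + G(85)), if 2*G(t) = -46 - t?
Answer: -664/1347 ≈ -0.49295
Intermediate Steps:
G(t) = -23 - t/2 (G(t) = (-46 - t)/2 = -23 - t/2)
U(d) = -12 + d**2 (U(d) = d**2 - 12 = -12 + d**2)
g = -332 (g = 4*(-81) + (-12 + (-2)**2) = -324 + (-12 + 4) = -324 - 8 = -332)
g/((-1613 + 2352) + G(85)) = -332/((-1613 + 2352) + (-23 - 1/2*85)) = -332/(739 + (-23 - 85/2)) = -332/(739 - 131/2) = -332/1347/2 = -332*2/1347 = -664/1347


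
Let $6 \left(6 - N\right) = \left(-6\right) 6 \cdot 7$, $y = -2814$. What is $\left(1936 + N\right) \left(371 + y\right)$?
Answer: $-4846912$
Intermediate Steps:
$N = 48$ ($N = 6 - \frac{\left(-6\right) 6 \cdot 7}{6} = 6 - \frac{\left(-36\right) 7}{6} = 6 - -42 = 6 + 42 = 48$)
$\left(1936 + N\right) \left(371 + y\right) = \left(1936 + 48\right) \left(371 - 2814\right) = 1984 \left(-2443\right) = -4846912$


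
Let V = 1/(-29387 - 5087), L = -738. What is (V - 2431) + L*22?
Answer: -643526159/34474 ≈ -18667.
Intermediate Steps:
V = -1/34474 (V = 1/(-34474) = -1/34474 ≈ -2.9007e-5)
(V - 2431) + L*22 = (-1/34474 - 2431) - 738*22 = -83806295/34474 - 16236 = -643526159/34474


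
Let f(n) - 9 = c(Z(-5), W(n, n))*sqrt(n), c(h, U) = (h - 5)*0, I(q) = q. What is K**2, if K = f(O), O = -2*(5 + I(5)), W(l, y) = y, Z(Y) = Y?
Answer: 81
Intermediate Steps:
c(h, U) = 0 (c(h, U) = (-5 + h)*0 = 0)
O = -20 (O = -2*(5 + 5) = -2*10 = -20)
f(n) = 9 (f(n) = 9 + 0*sqrt(n) = 9 + 0 = 9)
K = 9
K**2 = 9**2 = 81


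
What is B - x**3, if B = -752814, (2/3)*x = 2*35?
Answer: -1910439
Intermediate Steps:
x = 105 (x = 3*(2*35)/2 = (3/2)*70 = 105)
B - x**3 = -752814 - 1*105**3 = -752814 - 1*1157625 = -752814 - 1157625 = -1910439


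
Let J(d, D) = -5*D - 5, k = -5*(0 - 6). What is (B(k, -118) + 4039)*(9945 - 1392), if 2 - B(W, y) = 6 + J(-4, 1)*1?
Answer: 34596885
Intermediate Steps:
k = 30 (k = -5*(-6) = 30)
J(d, D) = -5 - 5*D
B(W, y) = 6 (B(W, y) = 2 - (6 + (-5 - 5*1)*1) = 2 - (6 + (-5 - 5)*1) = 2 - (6 - 10*1) = 2 - (6 - 10) = 2 - 1*(-4) = 2 + 4 = 6)
(B(k, -118) + 4039)*(9945 - 1392) = (6 + 4039)*(9945 - 1392) = 4045*8553 = 34596885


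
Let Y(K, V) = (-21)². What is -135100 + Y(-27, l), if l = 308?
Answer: -134659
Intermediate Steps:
Y(K, V) = 441
-135100 + Y(-27, l) = -135100 + 441 = -134659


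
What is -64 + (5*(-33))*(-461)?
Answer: 76001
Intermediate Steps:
-64 + (5*(-33))*(-461) = -64 - 165*(-461) = -64 + 76065 = 76001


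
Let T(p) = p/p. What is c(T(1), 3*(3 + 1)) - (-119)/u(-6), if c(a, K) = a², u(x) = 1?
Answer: 120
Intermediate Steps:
T(p) = 1
c(T(1), 3*(3 + 1)) - (-119)/u(-6) = 1² - (-119)/1 = 1 - (-119) = 1 - 17*(-7) = 1 + 119 = 120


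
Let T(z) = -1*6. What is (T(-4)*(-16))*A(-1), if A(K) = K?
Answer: -96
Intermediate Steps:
T(z) = -6
(T(-4)*(-16))*A(-1) = -6*(-16)*(-1) = 96*(-1) = -96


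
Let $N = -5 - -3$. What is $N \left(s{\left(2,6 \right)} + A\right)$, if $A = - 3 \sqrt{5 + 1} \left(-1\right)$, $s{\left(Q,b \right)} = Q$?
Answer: $-4 - 6 \sqrt{6} \approx -18.697$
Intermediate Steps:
$A = 3 \sqrt{6}$ ($A = - 3 \sqrt{6} \left(-1\right) = 3 \sqrt{6} \approx 7.3485$)
$N = -2$ ($N = -5 + 3 = -2$)
$N \left(s{\left(2,6 \right)} + A\right) = - 2 \left(2 + 3 \sqrt{6}\right) = -4 - 6 \sqrt{6}$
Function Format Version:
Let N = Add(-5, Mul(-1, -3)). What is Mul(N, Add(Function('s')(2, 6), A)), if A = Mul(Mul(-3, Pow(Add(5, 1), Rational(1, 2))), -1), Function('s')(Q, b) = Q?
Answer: Add(-4, Mul(-6, Pow(6, Rational(1, 2)))) ≈ -18.697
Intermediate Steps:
A = Mul(3, Pow(6, Rational(1, 2))) (A = Mul(Mul(-3, Pow(6, Rational(1, 2))), -1) = Mul(3, Pow(6, Rational(1, 2))) ≈ 7.3485)
N = -2 (N = Add(-5, 3) = -2)
Mul(N, Add(Function('s')(2, 6), A)) = Mul(-2, Add(2, Mul(3, Pow(6, Rational(1, 2))))) = Add(-4, Mul(-6, Pow(6, Rational(1, 2))))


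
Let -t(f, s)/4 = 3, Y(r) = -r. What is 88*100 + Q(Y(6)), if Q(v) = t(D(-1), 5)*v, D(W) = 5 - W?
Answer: 8872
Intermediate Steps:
t(f, s) = -12 (t(f, s) = -4*3 = -12)
Q(v) = -12*v
88*100 + Q(Y(6)) = 88*100 - (-12)*6 = 8800 - 12*(-6) = 8800 + 72 = 8872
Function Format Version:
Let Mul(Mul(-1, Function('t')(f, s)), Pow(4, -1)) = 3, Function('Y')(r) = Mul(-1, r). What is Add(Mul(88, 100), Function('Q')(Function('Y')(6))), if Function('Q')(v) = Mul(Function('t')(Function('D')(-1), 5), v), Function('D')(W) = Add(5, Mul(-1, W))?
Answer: 8872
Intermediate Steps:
Function('t')(f, s) = -12 (Function('t')(f, s) = Mul(-4, 3) = -12)
Function('Q')(v) = Mul(-12, v)
Add(Mul(88, 100), Function('Q')(Function('Y')(6))) = Add(Mul(88, 100), Mul(-12, Mul(-1, 6))) = Add(8800, Mul(-12, -6)) = Add(8800, 72) = 8872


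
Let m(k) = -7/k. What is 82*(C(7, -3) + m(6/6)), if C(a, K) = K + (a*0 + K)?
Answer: -1066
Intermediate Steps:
C(a, K) = 2*K (C(a, K) = K + (0 + K) = K + K = 2*K)
82*(C(7, -3) + m(6/6)) = 82*(2*(-3) - 7/1) = 82*(-6 - 7/1) = 82*(-6 - 7*1) = 82*(-6 - 7) = 82*(-13) = -1066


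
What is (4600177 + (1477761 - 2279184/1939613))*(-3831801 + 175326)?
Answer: -43105618040836794750/1939613 ≈ -2.2224e+13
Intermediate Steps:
(4600177 + (1477761 - 2279184/1939613))*(-3831801 + 175326) = (4600177 + (1477761 - 2279184/1939613))*(-3656475) = (4600177 + 2866282167309/1939613)*(-3656475) = (11788845278810/1939613)*(-3656475) = -43105618040836794750/1939613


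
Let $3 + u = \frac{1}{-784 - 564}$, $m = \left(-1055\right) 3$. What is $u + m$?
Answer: $- \frac{4270465}{1348} \approx -3168.0$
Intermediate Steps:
$m = -3165$
$u = - \frac{4045}{1348}$ ($u = -3 + \frac{1}{-784 - 564} = -3 + \frac{1}{-1348} = -3 - \frac{1}{1348} = - \frac{4045}{1348} \approx -3.0007$)
$u + m = - \frac{4045}{1348} - 3165 = - \frac{4270465}{1348}$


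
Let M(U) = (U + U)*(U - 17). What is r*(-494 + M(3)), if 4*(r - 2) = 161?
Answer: -48841/2 ≈ -24421.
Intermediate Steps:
r = 169/4 (r = 2 + (¼)*161 = 2 + 161/4 = 169/4 ≈ 42.250)
M(U) = 2*U*(-17 + U) (M(U) = (2*U)*(-17 + U) = 2*U*(-17 + U))
r*(-494 + M(3)) = 169*(-494 + 2*3*(-17 + 3))/4 = 169*(-494 + 2*3*(-14))/4 = 169*(-494 - 84)/4 = (169/4)*(-578) = -48841/2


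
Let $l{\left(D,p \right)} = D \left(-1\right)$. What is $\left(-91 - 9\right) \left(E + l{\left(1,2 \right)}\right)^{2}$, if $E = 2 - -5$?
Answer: $-3600$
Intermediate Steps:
$E = 7$ ($E = 2 + 5 = 7$)
$l{\left(D,p \right)} = - D$
$\left(-91 - 9\right) \left(E + l{\left(1,2 \right)}\right)^{2} = \left(-91 - 9\right) \left(7 - 1\right)^{2} = - 100 \left(7 - 1\right)^{2} = - 100 \cdot 6^{2} = \left(-100\right) 36 = -3600$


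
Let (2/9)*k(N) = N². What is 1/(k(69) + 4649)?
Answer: 2/52147 ≈ 3.8353e-5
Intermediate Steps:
k(N) = 9*N²/2
1/(k(69) + 4649) = 1/((9/2)*69² + 4649) = 1/((9/2)*4761 + 4649) = 1/(42849/2 + 4649) = 1/(52147/2) = 2/52147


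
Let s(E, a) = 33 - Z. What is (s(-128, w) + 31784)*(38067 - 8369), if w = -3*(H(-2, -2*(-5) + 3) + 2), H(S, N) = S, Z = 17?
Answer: 944396400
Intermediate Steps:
w = 0 (w = -3*(-2 + 2) = -3*0 = 0)
s(E, a) = 16 (s(E, a) = 33 - 1*17 = 33 - 17 = 16)
(s(-128, w) + 31784)*(38067 - 8369) = (16 + 31784)*(38067 - 8369) = 31800*29698 = 944396400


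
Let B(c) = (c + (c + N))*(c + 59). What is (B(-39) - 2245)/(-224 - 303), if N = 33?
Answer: 185/31 ≈ 5.9677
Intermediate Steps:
B(c) = (33 + 2*c)*(59 + c) (B(c) = (c + (c + 33))*(c + 59) = (c + (33 + c))*(59 + c) = (33 + 2*c)*(59 + c))
(B(-39) - 2245)/(-224 - 303) = ((1947 + 2*(-39)² + 151*(-39)) - 2245)/(-224 - 303) = ((1947 + 2*1521 - 5889) - 2245)/(-527) = ((1947 + 3042 - 5889) - 2245)*(-1/527) = (-900 - 2245)*(-1/527) = -3145*(-1/527) = 185/31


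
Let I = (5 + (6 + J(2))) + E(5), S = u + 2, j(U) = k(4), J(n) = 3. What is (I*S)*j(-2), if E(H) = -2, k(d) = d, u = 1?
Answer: 144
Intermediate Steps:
j(U) = 4
S = 3 (S = 1 + 2 = 3)
I = 12 (I = (5 + (6 + 3)) - 2 = (5 + 9) - 2 = 14 - 2 = 12)
(I*S)*j(-2) = (12*3)*4 = 36*4 = 144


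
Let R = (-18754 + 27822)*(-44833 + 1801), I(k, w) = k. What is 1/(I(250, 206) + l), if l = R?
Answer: -1/390213926 ≈ -2.5627e-9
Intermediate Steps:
R = -390214176 (R = 9068*(-43032) = -390214176)
l = -390214176
1/(I(250, 206) + l) = 1/(250 - 390214176) = 1/(-390213926) = -1/390213926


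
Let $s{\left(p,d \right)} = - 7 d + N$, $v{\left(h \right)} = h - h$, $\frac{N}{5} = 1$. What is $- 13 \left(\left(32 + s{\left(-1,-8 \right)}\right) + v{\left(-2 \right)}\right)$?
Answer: $-1209$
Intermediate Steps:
$N = 5$ ($N = 5 \cdot 1 = 5$)
$v{\left(h \right)} = 0$
$s{\left(p,d \right)} = 5 - 7 d$ ($s{\left(p,d \right)} = - 7 d + 5 = 5 - 7 d$)
$- 13 \left(\left(32 + s{\left(-1,-8 \right)}\right) + v{\left(-2 \right)}\right) = - 13 \left(\left(32 + \left(5 - -56\right)\right) + 0\right) = - 13 \left(\left(32 + \left(5 + 56\right)\right) + 0\right) = - 13 \left(\left(32 + 61\right) + 0\right) = - 13 \left(93 + 0\right) = \left(-13\right) 93 = -1209$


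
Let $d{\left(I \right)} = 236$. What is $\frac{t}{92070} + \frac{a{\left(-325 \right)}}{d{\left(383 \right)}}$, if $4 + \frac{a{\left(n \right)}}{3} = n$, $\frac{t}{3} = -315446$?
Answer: $- \frac{52368143}{3621420} \approx -14.461$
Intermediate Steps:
$t = -946338$ ($t = 3 \left(-315446\right) = -946338$)
$a{\left(n \right)} = -12 + 3 n$
$\frac{t}{92070} + \frac{a{\left(-325 \right)}}{d{\left(383 \right)}} = - \frac{946338}{92070} + \frac{-12 + 3 \left(-325\right)}{236} = \left(-946338\right) \frac{1}{92070} + \left(-12 - 975\right) \frac{1}{236} = - \frac{157723}{15345} - \frac{987}{236} = - \frac{52368143}{3621420}$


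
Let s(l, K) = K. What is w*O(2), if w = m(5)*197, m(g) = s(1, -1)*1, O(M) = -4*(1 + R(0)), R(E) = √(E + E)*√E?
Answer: 788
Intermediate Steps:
R(E) = E*√2 (R(E) = √(2*E)*√E = (√2*√E)*√E = E*√2)
O(M) = -4 (O(M) = -4*(1 + 0*√2) = -4*(1 + 0) = -4*1 = -4)
m(g) = -1 (m(g) = -1*1 = -1)
w = -197 (w = -1*197 = -197)
w*O(2) = -197*(-4) = 788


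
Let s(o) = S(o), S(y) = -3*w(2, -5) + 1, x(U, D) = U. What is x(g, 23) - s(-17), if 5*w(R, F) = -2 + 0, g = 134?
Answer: 659/5 ≈ 131.80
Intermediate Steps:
w(R, F) = -⅖ (w(R, F) = (-2 + 0)/5 = (⅕)*(-2) = -⅖)
S(y) = 11/5 (S(y) = -3*(-⅖) + 1 = 6/5 + 1 = 11/5)
s(o) = 11/5
x(g, 23) - s(-17) = 134 - 1*11/5 = 134 - 11/5 = 659/5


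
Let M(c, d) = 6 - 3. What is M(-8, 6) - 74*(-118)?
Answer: 8735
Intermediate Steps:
M(c, d) = 3
M(-8, 6) - 74*(-118) = 3 - 74*(-118) = 3 + 8732 = 8735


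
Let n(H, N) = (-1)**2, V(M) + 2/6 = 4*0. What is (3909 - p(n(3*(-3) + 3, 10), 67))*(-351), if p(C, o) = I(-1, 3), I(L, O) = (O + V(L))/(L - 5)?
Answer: -1372215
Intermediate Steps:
V(M) = -1/3 (V(M) = -1/3 + 4*0 = -1/3 + 0 = -1/3)
I(L, O) = (-1/3 + O)/(-5 + L) (I(L, O) = (O - 1/3)/(L - 5) = (-1/3 + O)/(-5 + L))
n(H, N) = 1
p(C, o) = -4/9 (p(C, o) = (-1/3 + 3)/(-5 - 1) = (8/3)/(-6) = -1/6*8/3 = -4/9)
(3909 - p(n(3*(-3) + 3, 10), 67))*(-351) = (3909 - 1*(-4/9))*(-351) = (3909 + 4/9)*(-351) = (35185/9)*(-351) = -1372215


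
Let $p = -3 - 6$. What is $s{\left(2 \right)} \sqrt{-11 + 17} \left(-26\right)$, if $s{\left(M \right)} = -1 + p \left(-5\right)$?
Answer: $- 1144 \sqrt{6} \approx -2802.2$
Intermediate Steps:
$p = -9$ ($p = -3 - 6 = -9$)
$s{\left(M \right)} = 44$ ($s{\left(M \right)} = -1 - -45 = -1 + 45 = 44$)
$s{\left(2 \right)} \sqrt{-11 + 17} \left(-26\right) = 44 \sqrt{-11 + 17} \left(-26\right) = 44 \sqrt{6} \left(-26\right) = - 1144 \sqrt{6}$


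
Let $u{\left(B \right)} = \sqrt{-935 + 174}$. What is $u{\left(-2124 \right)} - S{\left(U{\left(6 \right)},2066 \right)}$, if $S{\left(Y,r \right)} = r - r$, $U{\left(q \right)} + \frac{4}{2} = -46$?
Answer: $i \sqrt{761} \approx 27.586 i$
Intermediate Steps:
$U{\left(q \right)} = -48$ ($U{\left(q \right)} = -2 - 46 = -48$)
$S{\left(Y,r \right)} = 0$
$u{\left(B \right)} = i \sqrt{761}$ ($u{\left(B \right)} = \sqrt{-761} = i \sqrt{761}$)
$u{\left(-2124 \right)} - S{\left(U{\left(6 \right)},2066 \right)} = i \sqrt{761} - 0 = i \sqrt{761} + 0 = i \sqrt{761}$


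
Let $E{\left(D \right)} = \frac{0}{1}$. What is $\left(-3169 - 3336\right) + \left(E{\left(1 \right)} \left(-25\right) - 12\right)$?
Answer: $-6517$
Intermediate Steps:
$E{\left(D \right)} = 0$ ($E{\left(D \right)} = 0 \cdot 1 = 0$)
$\left(-3169 - 3336\right) + \left(E{\left(1 \right)} \left(-25\right) - 12\right) = \left(-3169 - 3336\right) + \left(0 \left(-25\right) - 12\right) = -6505 + \left(0 - 12\right) = -6505 - 12 = -6517$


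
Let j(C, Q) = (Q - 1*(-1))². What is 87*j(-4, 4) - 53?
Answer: 2122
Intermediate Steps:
j(C, Q) = (1 + Q)² (j(C, Q) = (Q + 1)² = (1 + Q)²)
87*j(-4, 4) - 53 = 87*(1 + 4)² - 53 = 87*5² - 53 = 87*25 - 53 = 2175 - 53 = 2122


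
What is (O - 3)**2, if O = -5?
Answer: 64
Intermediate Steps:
(O - 3)**2 = (-5 - 3)**2 = (-8)**2 = 64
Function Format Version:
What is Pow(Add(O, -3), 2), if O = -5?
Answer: 64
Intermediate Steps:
Pow(Add(O, -3), 2) = Pow(Add(-5, -3), 2) = Pow(-8, 2) = 64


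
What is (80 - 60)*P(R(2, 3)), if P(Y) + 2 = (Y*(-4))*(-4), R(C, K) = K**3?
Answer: 8600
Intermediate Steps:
P(Y) = -2 + 16*Y (P(Y) = -2 + (Y*(-4))*(-4) = -2 - 4*Y*(-4) = -2 + 16*Y)
(80 - 60)*P(R(2, 3)) = (80 - 60)*(-2 + 16*3**3) = 20*(-2 + 16*27) = 20*(-2 + 432) = 20*430 = 8600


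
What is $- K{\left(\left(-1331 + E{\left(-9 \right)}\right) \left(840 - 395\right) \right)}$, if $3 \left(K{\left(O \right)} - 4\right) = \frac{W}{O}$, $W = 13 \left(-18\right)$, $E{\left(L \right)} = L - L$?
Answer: $- \frac{2369258}{592295} \approx -4.0001$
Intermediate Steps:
$E{\left(L \right)} = 0$
$W = -234$
$K{\left(O \right)} = 4 - \frac{78}{O}$ ($K{\left(O \right)} = 4 + \frac{\left(-234\right) \frac{1}{O}}{3} = 4 - \frac{78}{O}$)
$- K{\left(\left(-1331 + E{\left(-9 \right)}\right) \left(840 - 395\right) \right)} = - (4 - \frac{78}{\left(-1331 + 0\right) \left(840 - 395\right)}) = - (4 - \frac{78}{\left(-1331\right) 445}) = - (4 - \frac{78}{-592295}) = - (4 - - \frac{78}{592295}) = - (4 + \frac{78}{592295}) = \left(-1\right) \frac{2369258}{592295} = - \frac{2369258}{592295}$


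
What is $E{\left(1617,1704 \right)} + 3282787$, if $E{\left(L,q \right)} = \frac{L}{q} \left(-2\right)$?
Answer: $\frac{932310969}{284} \approx 3.2828 \cdot 10^{6}$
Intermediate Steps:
$E{\left(L,q \right)} = - \frac{2 L}{q}$
$E{\left(1617,1704 \right)} + 3282787 = \left(-2\right) 1617 \cdot \frac{1}{1704} + 3282787 = - \frac{539}{284} + 3282787 = \frac{932310969}{284}$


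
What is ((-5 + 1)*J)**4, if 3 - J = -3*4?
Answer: 12960000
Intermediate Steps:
J = 15 (J = 3 - (-3)*4 = 3 - 1*(-12) = 3 + 12 = 15)
((-5 + 1)*J)**4 = ((-5 + 1)*15)**4 = (-4*15)**4 = (-60)**4 = 12960000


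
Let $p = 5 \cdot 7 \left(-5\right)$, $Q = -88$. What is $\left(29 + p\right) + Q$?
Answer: $-234$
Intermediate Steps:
$p = -175$ ($p = 35 \left(-5\right) = -175$)
$\left(29 + p\right) + Q = \left(29 - 175\right) - 88 = -146 - 88 = -234$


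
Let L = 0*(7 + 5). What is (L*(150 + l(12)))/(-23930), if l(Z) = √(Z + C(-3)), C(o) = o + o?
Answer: 0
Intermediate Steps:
C(o) = 2*o
L = 0 (L = 0*12 = 0)
l(Z) = √(-6 + Z) (l(Z) = √(Z + 2*(-3)) = √(Z - 6) = √(-6 + Z))
(L*(150 + l(12)))/(-23930) = (0*(150 + √(-6 + 12)))/(-23930) = (0*(150 + √6))*(-1/23930) = 0*(-1/23930) = 0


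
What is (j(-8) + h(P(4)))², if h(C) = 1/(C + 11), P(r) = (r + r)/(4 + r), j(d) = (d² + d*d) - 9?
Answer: 2042041/144 ≈ 14181.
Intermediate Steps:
j(d) = -9 + 2*d² (j(d) = (d² + d²) - 9 = 2*d² - 9 = -9 + 2*d²)
P(r) = 2*r/(4 + r) (P(r) = (2*r)/(4 + r) = 2*r/(4 + r))
h(C) = 1/(11 + C)
(j(-8) + h(P(4)))² = ((-9 + 2*(-8)²) + 1/(11 + 2*4/(4 + 4)))² = ((-9 + 2*64) + 1/(11 + 2*4/8))² = ((-9 + 128) + 1/(11 + 2*4*(⅛)))² = (119 + 1/(11 + 1))² = (119 + 1/12)² = (1429/12)² = 2042041/144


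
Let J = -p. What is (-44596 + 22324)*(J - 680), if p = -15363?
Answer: -327019776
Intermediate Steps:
J = 15363 (J = -1*(-15363) = 15363)
(-44596 + 22324)*(J - 680) = (-44596 + 22324)*(15363 - 680) = -22272*14683 = -327019776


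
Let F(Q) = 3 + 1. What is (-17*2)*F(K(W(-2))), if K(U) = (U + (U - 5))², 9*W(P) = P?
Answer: -136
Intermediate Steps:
W(P) = P/9
K(U) = (-5 + 2*U)² (K(U) = (U + (-5 + U))² = (-5 + 2*U)²)
F(Q) = 4
(-17*2)*F(K(W(-2))) = -17*2*4 = -34*4 = -136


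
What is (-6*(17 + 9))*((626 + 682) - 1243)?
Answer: -10140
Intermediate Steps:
(-6*(17 + 9))*((626 + 682) - 1243) = (-6*26)*(1308 - 1243) = -156*65 = -10140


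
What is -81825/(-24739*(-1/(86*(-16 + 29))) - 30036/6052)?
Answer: -2129381070/446693 ≈ -4767.0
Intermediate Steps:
-81825/(-24739*(-1/(86*(-16 + 29))) - 30036/6052) = -81825/(-24739/((-86*13)) - 30036*1/6052) = -81825/(-24739/(-1118) - 7509/1513) = -81825/(-24739*(-1/1118) - 7509/1513) = -81825/(1903/86 - 7509/1513) = -81825/2233465/130118 = -81825*130118/2233465 = -2129381070/446693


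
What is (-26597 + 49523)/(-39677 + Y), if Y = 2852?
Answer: -7642/12275 ≈ -0.62257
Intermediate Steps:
(-26597 + 49523)/(-39677 + Y) = (-26597 + 49523)/(-39677 + 2852) = 22926/(-36825) = 22926*(-1/36825) = -7642/12275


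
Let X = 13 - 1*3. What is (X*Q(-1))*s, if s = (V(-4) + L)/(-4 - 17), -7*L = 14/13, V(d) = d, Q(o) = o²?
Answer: 180/91 ≈ 1.9780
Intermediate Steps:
L = -2/13 ≈ -0.15385
X = 10 (X = 13 - 3 = 10)
s = 18/91 (s = (-4 - 2/13)/(-4 - 17) = -54/13/(-21) = -54/13*(-1/21) = 18/91 ≈ 0.19780)
(X*Q(-1))*s = (10*(-1)²)*(18/91) = (10*1)*(18/91) = 10*(18/91) = 180/91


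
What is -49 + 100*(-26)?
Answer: -2649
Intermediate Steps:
-49 + 100*(-26) = -49 - 2600 = -2649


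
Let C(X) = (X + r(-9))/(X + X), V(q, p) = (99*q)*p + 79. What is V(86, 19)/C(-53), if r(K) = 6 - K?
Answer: 8577785/19 ≈ 4.5146e+5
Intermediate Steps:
V(q, p) = 79 + 99*p*q (V(q, p) = 99*p*q + 79 = 79 + 99*p*q)
C(X) = (15 + X)/(2*X) (C(X) = (X + (6 - 1*(-9)))/(X + X) = (X + (6 + 9))/((2*X)) = (X + 15)*(1/(2*X)) = (15 + X)*(1/(2*X)) = (15 + X)/(2*X))
V(86, 19)/C(-53) = (79 + 99*19*86)/(((1/2)*(15 - 53)/(-53))) = (79 + 161766)/(((1/2)*(-1/53)*(-38))) = 161845/(19/53) = 161845*(53/19) = 8577785/19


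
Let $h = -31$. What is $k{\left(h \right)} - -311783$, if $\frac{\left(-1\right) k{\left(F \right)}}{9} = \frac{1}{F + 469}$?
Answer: $\frac{45520315}{146} \approx 3.1178 \cdot 10^{5}$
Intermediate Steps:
$k{\left(F \right)} = - \frac{9}{469 + F}$ ($k{\left(F \right)} = - \frac{9}{F + 469} = - \frac{9}{469 + F}$)
$k{\left(h \right)} - -311783 = - \frac{9}{469 - 31} - -311783 = - \frac{9}{438} + 311783 = \left(-9\right) \frac{1}{438} + 311783 = - \frac{3}{146} + 311783 = \frac{45520315}{146}$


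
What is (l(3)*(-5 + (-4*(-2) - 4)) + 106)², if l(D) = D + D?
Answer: 10000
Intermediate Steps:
l(D) = 2*D
(l(3)*(-5 + (-4*(-2) - 4)) + 106)² = ((2*3)*(-5 + (-4*(-2) - 4)) + 106)² = (6*(-5 + (8 - 4)) + 106)² = (6*(-5 + 4) + 106)² = (6*(-1) + 106)² = (-6 + 106)² = 100² = 10000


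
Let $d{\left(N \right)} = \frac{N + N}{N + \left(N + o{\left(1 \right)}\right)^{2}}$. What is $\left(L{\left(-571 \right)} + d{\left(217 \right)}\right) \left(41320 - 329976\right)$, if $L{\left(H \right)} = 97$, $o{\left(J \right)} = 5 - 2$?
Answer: $- \frac{1361383385648}{48617} \approx -2.8002 \cdot 10^{7}$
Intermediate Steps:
$o{\left(J \right)} = 3$
$d{\left(N \right)} = \frac{2 N}{N + \left(3 + N\right)^{2}}$ ($d{\left(N \right)} = \frac{N + N}{N + \left(N + 3\right)^{2}} = \frac{2 N}{N + \left(3 + N\right)^{2}}$)
$\left(L{\left(-571 \right)} + d{\left(217 \right)}\right) \left(41320 - 329976\right) = \left(97 + 2 \cdot 217 \frac{1}{217 + \left(3 + 217\right)^{2}}\right) \left(41320 - 329976\right) = \left(97 + 2 \cdot 217 \frac{1}{217 + 220^{2}}\right) \left(-288656\right) = \left(97 + 2 \cdot 217 \frac{1}{217 + 48400}\right) \left(-288656\right) = \left(97 + 2 \cdot 217 \cdot \frac{1}{48617}\right) \left(-288656\right) = \left(97 + \frac{434}{48617}\right) \left(-288656\right) = \frac{4716283}{48617} \left(-288656\right) = - \frac{1361383385648}{48617}$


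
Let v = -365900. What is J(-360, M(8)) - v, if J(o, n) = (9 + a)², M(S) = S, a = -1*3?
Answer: 365936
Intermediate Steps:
a = -3
J(o, n) = 36 (J(o, n) = (9 - 3)² = 6² = 36)
J(-360, M(8)) - v = 36 - 1*(-365900) = 36 + 365900 = 365936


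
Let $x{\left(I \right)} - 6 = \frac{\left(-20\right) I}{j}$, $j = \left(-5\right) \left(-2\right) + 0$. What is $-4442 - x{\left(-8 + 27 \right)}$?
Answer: $-4410$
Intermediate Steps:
$j = 10$ ($j = 10 + 0 = 10$)
$x{\left(I \right)} = 6 - 2 I$ ($x{\left(I \right)} = 6 + \frac{\left(-20\right) I}{10} = 6 + - 20 I \frac{1}{10} = 6 - 2 I$)
$-4442 - x{\left(-8 + 27 \right)} = -4442 - \left(6 - 2 \left(-8 + 27\right)\right) = -4442 - \left(6 - 38\right) = -4442 - -32 = -4442 + 32 = -4410$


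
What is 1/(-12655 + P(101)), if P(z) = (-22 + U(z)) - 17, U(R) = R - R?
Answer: -1/12694 ≈ -7.8777e-5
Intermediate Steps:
U(R) = 0
P(z) = -39 (P(z) = (-22 + 0) - 17 = -22 - 17 = -39)
1/(-12655 + P(101)) = 1/(-12655 - 39) = 1/(-12694) = -1/12694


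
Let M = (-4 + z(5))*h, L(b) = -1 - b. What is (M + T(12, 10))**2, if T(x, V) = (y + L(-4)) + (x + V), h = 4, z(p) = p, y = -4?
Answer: 625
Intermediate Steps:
T(x, V) = -1 + V + x (T(x, V) = (-4 + (-1 - 1*(-4))) + (x + V) = (-4 + (-1 + 4)) + (V + x) = (-4 + 3) + (V + x) = -1 + (V + x) = -1 + V + x)
M = 4 (M = (-4 + 5)*4 = 1*4 = 4)
(M + T(12, 10))**2 = (4 + (-1 + 10 + 12))**2 = (4 + 21)**2 = 25**2 = 625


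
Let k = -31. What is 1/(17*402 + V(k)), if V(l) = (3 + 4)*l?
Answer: 1/6617 ≈ 0.00015113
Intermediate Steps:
V(l) = 7*l
1/(17*402 + V(k)) = 1/(17*402 + 7*(-31)) = 1/(6834 - 217) = 1/6617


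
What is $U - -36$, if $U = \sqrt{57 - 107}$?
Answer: $36 + 5 i \sqrt{2} \approx 36.0 + 7.0711 i$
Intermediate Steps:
$U = 5 i \sqrt{2}$ ($U = \sqrt{-50} = 5 i \sqrt{2} \approx 7.0711 i$)
$U - -36 = 5 i \sqrt{2} - -36 = 5 i \sqrt{2} + 36 = 36 + 5 i \sqrt{2}$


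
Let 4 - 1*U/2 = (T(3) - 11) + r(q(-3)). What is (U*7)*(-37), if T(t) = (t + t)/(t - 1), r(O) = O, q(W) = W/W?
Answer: -5698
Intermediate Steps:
q(W) = 1
T(t) = 2*t/(-1 + t) (T(t) = (2*t)/(-1 + t) = 2*t/(-1 + t))
U = 22 (U = 8 - 2*((2*3/(-1 + 3) - 11) + 1) = 8 - 2*((2*3/2 - 11) + 1) = 8 - 2*((2*3*(½) - 11) + 1) = 8 - 2*((3 - 11) + 1) = 8 - 2*(-8 + 1) = 8 - 2*(-7) = 8 + 14 = 22)
(U*7)*(-37) = (22*7)*(-37) = 154*(-37) = -5698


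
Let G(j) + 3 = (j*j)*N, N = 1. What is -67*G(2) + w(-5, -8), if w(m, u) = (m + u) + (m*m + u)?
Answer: -63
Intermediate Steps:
w(m, u) = m + m² + 2*u (w(m, u) = (m + u) + (m² + u) = (m + u) + (u + m²) = m + m² + 2*u)
G(j) = -3 + j² (G(j) = -3 + (j*j)*1 = -3 + j²*1 = -3 + j²)
-67*G(2) + w(-5, -8) = -67*(-3 + 2²) + (-5 + (-5)² + 2*(-8)) = -67*(-3 + 4) + (-5 + 25 - 16) = -67*1 + 4 = -67 + 4 = -63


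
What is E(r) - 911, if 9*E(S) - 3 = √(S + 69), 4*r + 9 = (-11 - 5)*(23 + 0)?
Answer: -2732/3 + I*√101/18 ≈ -910.67 + 0.55833*I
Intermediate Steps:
r = -377/4 (r = -9/4 + ((-11 - 5)*(23 + 0))/4 = -9/4 + (-16*23)/4 = -9/4 + (¼)*(-368) = -9/4 - 92 = -377/4 ≈ -94.250)
E(S) = ⅓ + √(69 + S)/9 (E(S) = ⅓ + √(S + 69)/9 = ⅓ + √(69 + S)/9)
E(r) - 911 = (⅓ + √(69 - 377/4)/9) - 911 = (⅓ + √(-101/4)/9) - 911 = (⅓ + (I*√101/2)/9) - 911 = (⅓ + I*√101/18) - 911 = -2732/3 + I*√101/18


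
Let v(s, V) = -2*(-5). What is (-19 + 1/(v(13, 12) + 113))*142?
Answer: -331712/123 ≈ -2696.8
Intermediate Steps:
v(s, V) = 10
(-19 + 1/(v(13, 12) + 113))*142 = (-19 + 1/(10 + 113))*142 = (-19 + 1/123)*142 = -2336/123*142 = -331712/123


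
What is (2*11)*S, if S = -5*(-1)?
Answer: 110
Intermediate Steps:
S = 5
(2*11)*S = (2*11)*5 = 22*5 = 110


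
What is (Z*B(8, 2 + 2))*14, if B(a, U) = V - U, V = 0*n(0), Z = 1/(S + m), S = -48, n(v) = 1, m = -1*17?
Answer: 56/65 ≈ 0.86154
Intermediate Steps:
m = -17
Z = -1/65 (Z = 1/(-48 - 17) = 1/(-65) = -1/65 ≈ -0.015385)
V = 0 (V = 0*1 = 0)
B(a, U) = -U (B(a, U) = 0 - U = -U)
(Z*B(8, 2 + 2))*14 = -(-1)*(2 + 2)/65*14 = -(-1)*4/65*14 = -1/65*(-4)*14 = (4/65)*14 = 56/65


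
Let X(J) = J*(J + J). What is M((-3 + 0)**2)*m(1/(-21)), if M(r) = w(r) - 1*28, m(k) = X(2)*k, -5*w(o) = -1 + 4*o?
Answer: 40/3 ≈ 13.333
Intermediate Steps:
X(J) = 2*J**2 (X(J) = J*(2*J) = 2*J**2)
w(o) = 1/5 - 4*o/5 (w(o) = -(-1 + 4*o)/5 = 1/5 - 4*o/5)
m(k) = 8*k (m(k) = (2*2**2)*k = (2*4)*k = 8*k)
M(r) = -139/5 - 4*r/5 (M(r) = (1/5 - 4*r/5) - 1*28 = (1/5 - 4*r/5) - 28 = -139/5 - 4*r/5)
M((-3 + 0)**2)*m(1/(-21)) = (-139/5 - 4*(-3 + 0)**2/5)*(8/(-21)) = (-139/5 - 4/5*(-3)**2)*(8*(-1/21)) = (-139/5 - 4/5*9)*(-8/21) = (-139/5 - 36/5)*(-8/21) = -35*(-8/21) = 40/3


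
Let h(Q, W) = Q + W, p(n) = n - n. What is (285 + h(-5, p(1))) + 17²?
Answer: 569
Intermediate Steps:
p(n) = 0
(285 + h(-5, p(1))) + 17² = (285 + (-5 + 0)) + 17² = (285 - 5) + 289 = 280 + 289 = 569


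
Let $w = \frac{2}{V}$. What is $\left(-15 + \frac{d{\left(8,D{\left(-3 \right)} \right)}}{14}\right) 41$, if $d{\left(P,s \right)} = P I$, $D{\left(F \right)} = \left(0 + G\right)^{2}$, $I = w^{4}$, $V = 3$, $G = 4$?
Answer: $- \frac{346081}{567} \approx -610.37$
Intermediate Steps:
$w = \frac{2}{3} \approx 0.66667$
$I = \frac{16}{81}$ ($I = \left(\frac{2}{3}\right)^{4} = \frac{16}{81} \approx 0.19753$)
$D{\left(F \right)} = 16$ ($D{\left(F \right)} = \left(0 + 4\right)^{2} = 4^{2} = 16$)
$d{\left(P,s \right)} = \frac{16 P}{81}$ ($d{\left(P,s \right)} = P \frac{16}{81} = \frac{16 P}{81}$)
$\left(-15 + \frac{d{\left(8,D{\left(-3 \right)} \right)}}{14}\right) 41 = \left(-15 + \frac{\frac{16}{81} \cdot 8}{14}\right) 41 = \left(-15 + \frac{128}{81} \cdot \frac{1}{14}\right) 41 = \left(-15 + \frac{64}{567}\right) 41 = \left(- \frac{8441}{567}\right) 41 = - \frac{346081}{567}$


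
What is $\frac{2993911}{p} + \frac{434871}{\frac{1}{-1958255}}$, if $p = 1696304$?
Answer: $- \frac{1444552656781358009}{1696304} \approx -8.5159 \cdot 10^{11}$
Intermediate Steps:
$\frac{2993911}{p} + \frac{434871}{\frac{1}{-1958255}} = \frac{2993911}{1696304} + \frac{434871}{\frac{1}{-1958255}} = 2993911 \cdot \frac{1}{1696304} + \frac{434871}{- \frac{1}{1958255}} = \frac{2993911}{1696304} + 434871 \left(-1958255\right) = \frac{2993911}{1696304} - 851588310105 = - \frac{1444552656781358009}{1696304}$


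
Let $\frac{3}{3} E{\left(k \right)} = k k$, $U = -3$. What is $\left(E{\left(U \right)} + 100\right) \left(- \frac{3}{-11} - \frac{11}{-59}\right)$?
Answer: $\frac{32482}{649} \approx 50.049$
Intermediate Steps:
$E{\left(k \right)} = k^{2}$ ($E{\left(k \right)} = k k = k^{2}$)
$\left(E{\left(U \right)} + 100\right) \left(- \frac{3}{-11} - \frac{11}{-59}\right) = \left(\left(-3\right)^{2} + 100\right) \left(- \frac{3}{-11} - \frac{11}{-59}\right) = \left(9 + 100\right) \left(\left(-3\right) \left(- \frac{1}{11}\right) - - \frac{11}{59}\right) = 109 \left(\frac{3}{11} + \frac{11}{59}\right) = 109 \cdot \frac{298}{649} = \frac{32482}{649}$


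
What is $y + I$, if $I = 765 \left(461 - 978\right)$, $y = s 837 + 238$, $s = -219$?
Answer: $-578570$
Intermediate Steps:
$y = -183065$ ($y = \left(-219\right) 837 + 238 = -183303 + 238 = -183065$)
$I = -395505$ ($I = 765 \left(-517\right) = -395505$)
$y + I = -183065 - 395505 = -578570$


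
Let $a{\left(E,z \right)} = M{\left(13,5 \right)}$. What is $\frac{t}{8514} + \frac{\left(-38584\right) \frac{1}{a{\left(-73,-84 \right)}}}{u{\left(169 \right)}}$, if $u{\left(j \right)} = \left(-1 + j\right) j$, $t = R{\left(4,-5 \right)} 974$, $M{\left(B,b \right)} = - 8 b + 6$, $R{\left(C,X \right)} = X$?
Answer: $- \frac{1001063}{1881594} \approx -0.53203$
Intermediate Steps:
$M{\left(B,b \right)} = 6 - 8 b$
$t = -4870$ ($t = \left(-5\right) 974 = -4870$)
$a{\left(E,z \right)} = -34$ ($a{\left(E,z \right)} = 6 - 40 = -34$)
$u{\left(j \right)} = j \left(-1 + j\right)$
$\frac{t}{8514} + \frac{\left(-38584\right) \frac{1}{a{\left(-73,-84 \right)}}}{u{\left(169 \right)}} = - \frac{4870}{8514} + \frac{\left(-38584\right) \frac{1}{-34}}{169 \left(-1 + 169\right)} = \left(-4870\right) \frac{1}{8514} + \frac{\left(-38584\right) \left(- \frac{1}{34}\right)}{169 \cdot 168} = - \frac{2435}{4257} + \frac{19292}{17 \cdot 28392} = - \frac{2435}{4257} + \frac{19292}{17} \cdot \frac{1}{28392} = - \frac{2435}{4257} + \frac{53}{1326} = - \frac{1001063}{1881594}$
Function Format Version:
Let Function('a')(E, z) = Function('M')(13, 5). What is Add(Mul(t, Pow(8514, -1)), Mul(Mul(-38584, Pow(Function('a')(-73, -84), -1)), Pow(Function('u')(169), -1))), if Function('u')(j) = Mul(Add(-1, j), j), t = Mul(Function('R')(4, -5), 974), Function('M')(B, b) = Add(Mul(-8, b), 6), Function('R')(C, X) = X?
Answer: Rational(-1001063, 1881594) ≈ -0.53203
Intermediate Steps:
Function('M')(B, b) = Add(6, Mul(-8, b))
t = -4870 (t = Mul(-5, 974) = -4870)
Function('a')(E, z) = -34 (Function('a')(E, z) = Add(6, Mul(-8, 5)) = Add(6, -40) = -34)
Function('u')(j) = Mul(j, Add(-1, j))
Add(Mul(t, Pow(8514, -1)), Mul(Mul(-38584, Pow(Function('a')(-73, -84), -1)), Pow(Function('u')(169), -1))) = Add(Mul(-4870, Pow(8514, -1)), Mul(Mul(-38584, Pow(-34, -1)), Pow(Mul(169, Add(-1, 169)), -1))) = Add(Mul(-4870, Rational(1, 8514)), Mul(Mul(-38584, Rational(-1, 34)), Pow(Mul(169, 168), -1))) = Add(Rational(-2435, 4257), Mul(Rational(19292, 17), Pow(28392, -1))) = Add(Rational(-2435, 4257), Mul(Rational(19292, 17), Rational(1, 28392))) = Add(Rational(-2435, 4257), Rational(53, 1326)) = Rational(-1001063, 1881594)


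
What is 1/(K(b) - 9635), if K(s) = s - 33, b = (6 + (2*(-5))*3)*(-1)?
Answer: -1/9644 ≈ -0.00010369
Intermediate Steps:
b = 24 (b = (6 - 10*3)*(-1) = (6 - 30)*(-1) = -24*(-1) = 24)
K(s) = -33 + s
1/(K(b) - 9635) = 1/((-33 + 24) - 9635) = 1/(-9 - 9635) = 1/(-9644) = -1/9644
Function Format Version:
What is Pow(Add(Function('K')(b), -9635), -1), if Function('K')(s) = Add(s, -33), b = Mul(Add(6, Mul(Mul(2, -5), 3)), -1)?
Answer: Rational(-1, 9644) ≈ -0.00010369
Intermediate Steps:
b = 24 (b = Mul(Add(6, Mul(-10, 3)), -1) = Mul(Add(6, -30), -1) = Mul(-24, -1) = 24)
Function('K')(s) = Add(-33, s)
Pow(Add(Function('K')(b), -9635), -1) = Pow(Add(Add(-33, 24), -9635), -1) = Pow(Add(-9, -9635), -1) = Pow(-9644, -1) = Rational(-1, 9644)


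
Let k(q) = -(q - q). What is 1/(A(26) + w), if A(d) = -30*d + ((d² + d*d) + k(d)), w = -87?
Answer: 1/485 ≈ 0.0020619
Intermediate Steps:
k(q) = 0 (k(q) = -1*0 = 0)
A(d) = -30*d + 2*d² (A(d) = -30*d + ((d² + d*d) + 0) = -30*d + ((d² + d²) + 0) = -30*d + (2*d² + 0) = -30*d + 2*d²)
1/(A(26) + w) = 1/(2*26*(-15 + 26) - 87) = 1/(2*26*11 - 87) = 1/(572 - 87) = 1/485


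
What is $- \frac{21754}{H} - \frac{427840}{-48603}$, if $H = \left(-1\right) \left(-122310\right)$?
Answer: $\frac{8545300123}{990772155} \approx 8.6249$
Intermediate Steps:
$H = 122310$
$- \frac{21754}{H} - \frac{427840}{-48603} = - \frac{21754}{122310} - \frac{427840}{-48603} = \left(-21754\right) \frac{1}{122310} - - \frac{427840}{48603} = - \frac{10877}{61155} + \frac{427840}{48603} = \frac{8545300123}{990772155}$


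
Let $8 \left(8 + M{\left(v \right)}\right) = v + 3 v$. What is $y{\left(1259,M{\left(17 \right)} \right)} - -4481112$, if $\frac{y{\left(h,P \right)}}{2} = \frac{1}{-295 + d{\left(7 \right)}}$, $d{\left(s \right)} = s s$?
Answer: $\frac{551176775}{123} \approx 4.4811 \cdot 10^{6}$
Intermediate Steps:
$d{\left(s \right)} = s^{2}$
$M{\left(v \right)} = -8 + \frac{v}{2}$ ($M{\left(v \right)} = -8 + \frac{v + 3 v}{8} = -8 + \frac{4 v}{8} = -8 + \frac{v}{2}$)
$y{\left(h,P \right)} = - \frac{1}{123}$ ($y{\left(h,P \right)} = \frac{2}{-295 + 7^{2}} = \frac{2}{-295 + 49} = \frac{2}{-246} = 2 \left(- \frac{1}{246}\right) = - \frac{1}{123}$)
$y{\left(1259,M{\left(17 \right)} \right)} - -4481112 = - \frac{1}{123} - -4481112 = - \frac{1}{123} + 4481112 = \frac{551176775}{123}$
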